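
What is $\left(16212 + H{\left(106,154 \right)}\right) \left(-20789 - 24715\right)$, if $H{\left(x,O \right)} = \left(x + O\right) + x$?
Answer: $-754365312$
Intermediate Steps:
$H{\left(x,O \right)} = O + 2 x$ ($H{\left(x,O \right)} = \left(O + x\right) + x = O + 2 x$)
$\left(16212 + H{\left(106,154 \right)}\right) \left(-20789 - 24715\right) = \left(16212 + \left(154 + 2 \cdot 106\right)\right) \left(-20789 - 24715\right) = \left(16212 + \left(154 + 212\right)\right) \left(-45504\right) = \left(16212 + 366\right) \left(-45504\right) = 16578 \left(-45504\right) = -754365312$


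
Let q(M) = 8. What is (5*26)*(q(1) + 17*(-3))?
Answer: -5590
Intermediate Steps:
(5*26)*(q(1) + 17*(-3)) = (5*26)*(8 + 17*(-3)) = 130*(8 - 51) = 130*(-43) = -5590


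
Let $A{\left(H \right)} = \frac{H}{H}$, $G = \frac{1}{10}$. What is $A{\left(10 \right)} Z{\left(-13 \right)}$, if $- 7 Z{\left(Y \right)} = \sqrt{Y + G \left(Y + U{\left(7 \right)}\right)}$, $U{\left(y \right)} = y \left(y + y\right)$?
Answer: $- \frac{3 i \sqrt{2}}{14} \approx - 0.30305 i$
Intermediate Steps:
$G = \frac{1}{10} \approx 0.1$
$U{\left(y \right)} = 2 y^{2}$ ($U{\left(y \right)} = y 2 y = 2 y^{2}$)
$A{\left(H \right)} = 1$
$Z{\left(Y \right)} = - \frac{\sqrt{\frac{49}{5} + \frac{11 Y}{10}}}{7}$ ($Z{\left(Y \right)} = - \frac{\sqrt{Y + \frac{Y + 2 \cdot 7^{2}}{10}}}{7} = - \frac{\sqrt{Y + \frac{Y + 2 \cdot 49}{10}}}{7} = - \frac{\sqrt{Y + \frac{Y + 98}{10}}}{7} = - \frac{\sqrt{Y + \frac{98 + Y}{10}}}{7} = - \frac{\sqrt{Y + \left(\frac{49}{5} + \frac{Y}{10}\right)}}{7} = - \frac{\sqrt{\frac{49}{5} + \frac{11 Y}{10}}}{7}$)
$A{\left(10 \right)} Z{\left(-13 \right)} = 1 \left(- \frac{\sqrt{980 + 110 \left(-13\right)}}{70}\right) = 1 \left(- \frac{\sqrt{980 - 1430}}{70}\right) = 1 \left(- \frac{\sqrt{-450}}{70}\right) = 1 \left(- \frac{15 i \sqrt{2}}{70}\right) = 1 \left(- \frac{3 i \sqrt{2}}{14}\right) = - \frac{3 i \sqrt{2}}{14}$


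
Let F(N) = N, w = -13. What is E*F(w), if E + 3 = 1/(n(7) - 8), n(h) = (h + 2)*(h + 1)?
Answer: 2483/64 ≈ 38.797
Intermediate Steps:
n(h) = (1 + h)*(2 + h) (n(h) = (2 + h)*(1 + h) = (1 + h)*(2 + h))
E = -191/64 (E = -3 + 1/((2 + 7**2 + 3*7) - 8) = -3 + 1/((2 + 49 + 21) - 8) = -3 + 1/(72 - 8) = -3 + 1/64 = -191/64 ≈ -2.9844)
E*F(w) = -191/64*(-13) = 2483/64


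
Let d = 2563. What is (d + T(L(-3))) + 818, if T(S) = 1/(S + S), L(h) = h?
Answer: 20285/6 ≈ 3380.8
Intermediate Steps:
T(S) = 1/(2*S)
(d + T(L(-3))) + 818 = (2563 + (½)/(-3)) + 818 = (2563 + (½)*(-⅓)) + 818 = (2563 - ⅙) + 818 = 15377/6 + 818 = 20285/6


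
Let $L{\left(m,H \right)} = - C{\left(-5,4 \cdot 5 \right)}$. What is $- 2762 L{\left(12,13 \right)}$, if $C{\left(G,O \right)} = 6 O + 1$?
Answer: $334202$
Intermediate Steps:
$C{\left(G,O \right)} = 1 + 6 O$
$L{\left(m,H \right)} = -121$ ($L{\left(m,H \right)} = - (1 + 6 \cdot 4 \cdot 5) = - (1 + 6 \cdot 20) = - (1 + 120) = \left(-1\right) 121 = -121$)
$- 2762 L{\left(12,13 \right)} = \left(-2762\right) \left(-121\right) = 334202$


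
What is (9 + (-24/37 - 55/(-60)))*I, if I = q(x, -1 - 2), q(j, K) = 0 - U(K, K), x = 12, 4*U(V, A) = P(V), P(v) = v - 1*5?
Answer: 4115/222 ≈ 18.536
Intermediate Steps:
P(v) = -5 + v (P(v) = v - 5 = -5 + v)
U(V, A) = -5/4 + V/4 (U(V, A) = (-5 + V)/4 = -5/4 + V/4)
q(j, K) = 5/4 - K/4 (q(j, K) = 0 - (-5/4 + K/4) = 0 + (5/4 - K/4) = 5/4 - K/4)
I = 2 (I = 5/4 - (-1 - 2)/4 = 5/4 - ¼*(-3) = 5/4 + ¾ = 2)
(9 + (-24/37 - 55/(-60)))*I = (9 + (-24/37 - 55/(-60)))*2 = (9 + (-24*1/37 - 55*(-1/60)))*2 = (9 + (-24/37 + 11/12))*2 = (9 + 119/444)*2 = (4115/444)*2 = 4115/222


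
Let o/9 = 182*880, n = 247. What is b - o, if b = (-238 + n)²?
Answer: -1441359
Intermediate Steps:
o = 1441440 (o = 9*(182*880) = 9*160160 = 1441440)
b = 81 (b = (-238 + 247)² = 9² = 81)
b - o = 81 - 1*1441440 = 81 - 1441440 = -1441359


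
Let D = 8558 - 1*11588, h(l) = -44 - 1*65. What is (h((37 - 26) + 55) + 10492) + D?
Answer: 7353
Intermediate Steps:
h(l) = -109 (h(l) = -44 - 65 = -109)
D = -3030 (D = 8558 - 11588 = -3030)
(h((37 - 26) + 55) + 10492) + D = (-109 + 10492) - 3030 = 10383 - 3030 = 7353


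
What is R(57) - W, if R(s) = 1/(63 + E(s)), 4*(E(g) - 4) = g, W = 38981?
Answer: -12668821/325 ≈ -38981.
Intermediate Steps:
E(g) = 4 + g/4
R(s) = 1/(67 + s/4) (R(s) = 1/(63 + (4 + s/4)) = 1/(67 + s/4))
R(57) - W = 4/(268 + 57) - 1*38981 = 4/325 - 38981 = -12668821/325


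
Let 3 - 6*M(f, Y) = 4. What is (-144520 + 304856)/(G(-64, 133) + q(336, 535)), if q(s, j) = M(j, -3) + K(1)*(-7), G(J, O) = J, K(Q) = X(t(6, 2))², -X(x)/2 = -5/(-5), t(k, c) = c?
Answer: -962016/553 ≈ -1739.6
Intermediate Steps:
M(f, Y) = -⅙ (M(f, Y) = ½ - ⅙*4 = ½ - ⅔ = -⅙)
X(x) = -2 (X(x) = -(-10)/(-5) = -(-10)*(-1)/5 = -2*1 = -2)
K(Q) = 4 (K(Q) = (-2)² = 4)
q(s, j) = -169/6 (q(s, j) = -⅙ + 4*(-7) = -⅙ - 28 = -169/6)
(-144520 + 304856)/(G(-64, 133) + q(336, 535)) = (-144520 + 304856)/(-64 - 169/6) = 160336/(-553/6) = 160336*(-6/553) = -962016/553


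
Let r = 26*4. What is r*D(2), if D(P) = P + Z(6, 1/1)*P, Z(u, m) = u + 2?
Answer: 1872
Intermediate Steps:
Z(u, m) = 2 + u
r = 104
D(P) = 9*P (D(P) = P + (2 + 6)*P = P + 8*P = 9*P)
r*D(2) = 104*(9*2) = 104*18 = 1872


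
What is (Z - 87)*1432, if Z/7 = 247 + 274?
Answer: 5097920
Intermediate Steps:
Z = 3647 (Z = 7*(247 + 274) = 7*521 = 3647)
(Z - 87)*1432 = (3647 - 87)*1432 = 3560*1432 = 5097920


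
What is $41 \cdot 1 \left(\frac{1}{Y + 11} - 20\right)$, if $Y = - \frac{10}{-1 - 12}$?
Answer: $- \frac{124927}{153} \approx -816.52$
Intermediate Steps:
$Y = \frac{10}{13}$ ($Y = - \frac{10}{-1 - 12} = - \frac{10}{-13} = \left(-10\right) \left(- \frac{1}{13}\right) = \frac{10}{13} \approx 0.76923$)
$41 \cdot 1 \left(\frac{1}{Y + 11} - 20\right) = 41 \cdot 1 \left(\frac{1}{\frac{10}{13} + 11} - 20\right) = 41 \left(\frac{1}{\frac{153}{13}} - 20\right) = 41 \left(\frac{13}{153} - 20\right) = 41 \left(- \frac{3047}{153}\right) = - \frac{124927}{153}$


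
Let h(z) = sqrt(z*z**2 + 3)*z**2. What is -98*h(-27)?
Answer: -285768*I*sqrt(1230) ≈ -1.0022e+7*I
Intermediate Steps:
h(z) = z**2*sqrt(3 + z**3) (h(z) = sqrt(z**3 + 3)*z**2 = sqrt(3 + z**3)*z**2 = z**2*sqrt(3 + z**3))
-98*h(-27) = -98*(-27)**2*sqrt(3 + (-27)**3) = -71442*sqrt(3 - 19683) = -71442*sqrt(-19680) = -71442*4*I*sqrt(1230) = -285768*I*sqrt(1230)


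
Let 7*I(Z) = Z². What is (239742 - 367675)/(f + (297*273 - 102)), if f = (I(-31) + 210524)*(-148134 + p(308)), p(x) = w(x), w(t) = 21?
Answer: 127933/31201594032 ≈ 4.1002e-6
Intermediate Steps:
p(x) = 21
I(Z) = Z²/7
f = -31201675011 (f = ((⅐)*(-31)² + 210524)*(-148134 + 21) = ((⅐)*961 + 210524)*(-148113) = (961/7 + 210524)*(-148113) = (1474629/7)*(-148113) = -31201675011)
(239742 - 367675)/(f + (297*273 - 102)) = (239742 - 367675)/(-31201675011 + (297*273 - 102)) = -127933/(-31201675011 + (81081 - 102)) = -127933/(-31201675011 + 80979) = -127933/(-31201594032) = -127933*(-1/31201594032) = 127933/31201594032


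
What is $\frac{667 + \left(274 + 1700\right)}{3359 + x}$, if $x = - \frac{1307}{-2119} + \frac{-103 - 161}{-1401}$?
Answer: $\frac{2613462293}{3324772548} \approx 0.78606$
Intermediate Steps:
$x = \frac{796841}{989573}$ ($x = \left(-1307\right) \left(- \frac{1}{2119}\right) - - \frac{88}{467} = \frac{1307}{2119} + \frac{88}{467} = \frac{796841}{989573} \approx 0.80524$)
$\frac{667 + \left(274 + 1700\right)}{3359 + x} = \frac{667 + \left(274 + 1700\right)}{3359 + \frac{796841}{989573}} = \frac{667 + 1974}{\frac{3324772548}{989573}} = 2641 \cdot \frac{989573}{3324772548} = \frac{2613462293}{3324772548}$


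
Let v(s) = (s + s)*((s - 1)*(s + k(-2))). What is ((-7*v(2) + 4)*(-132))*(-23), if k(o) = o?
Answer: 12144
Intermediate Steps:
v(s) = 2*s*(-1 + s)*(-2 + s) (v(s) = (s + s)*((s - 1)*(s - 2)) = (2*s)*((-1 + s)*(-2 + s)) = 2*s*(-1 + s)*(-2 + s))
((-7*v(2) + 4)*(-132))*(-23) = ((-14*2*(2 + 2² - 3*2) + 4)*(-132))*(-23) = ((-14*2*(2 + 4 - 6) + 4)*(-132))*(-23) = ((-14*2*0 + 4)*(-132))*(-23) = ((-7*0 + 4)*(-132))*(-23) = ((0 + 4)*(-132))*(-23) = (4*(-132))*(-23) = -528*(-23) = 12144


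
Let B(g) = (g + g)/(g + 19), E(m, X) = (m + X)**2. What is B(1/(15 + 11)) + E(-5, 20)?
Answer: 111377/495 ≈ 225.00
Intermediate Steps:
E(m, X) = (X + m)**2
B(g) = 2*g/(19 + g) (B(g) = (2*g)/(19 + g) = 2*g/(19 + g))
B(1/(15 + 11)) + E(-5, 20) = 2/((15 + 11)*(19 + 1/(15 + 11))) + (20 - 5)**2 = 2/(26*(19 + 1/26)) + 15**2 = 2*(1/26)/(19 + 1/26) + 225 = 2*(1/26)/(495/26) + 225 = 2*(1/26)*(26/495) + 225 = 2/495 + 225 = 111377/495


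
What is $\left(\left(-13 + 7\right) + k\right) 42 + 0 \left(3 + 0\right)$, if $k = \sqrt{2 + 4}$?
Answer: $-252 + 42 \sqrt{6} \approx -149.12$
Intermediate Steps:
$k = \sqrt{6} \approx 2.4495$
$\left(\left(-13 + 7\right) + k\right) 42 + 0 \left(3 + 0\right) = \left(\left(-13 + 7\right) + \sqrt{6}\right) 42 + 0 \left(3 + 0\right) = \left(-6 + \sqrt{6}\right) 42 + 0 \cdot 3 = \left(-252 + 42 \sqrt{6}\right) + 0 = -252 + 42 \sqrt{6}$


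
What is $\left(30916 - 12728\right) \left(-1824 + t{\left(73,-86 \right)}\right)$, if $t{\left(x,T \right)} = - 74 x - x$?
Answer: $-132754212$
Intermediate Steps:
$t{\left(x,T \right)} = - 75 x$
$\left(30916 - 12728\right) \left(-1824 + t{\left(73,-86 \right)}\right) = \left(30916 - 12728\right) \left(-1824 - 5475\right) = 18188 \left(-1824 - 5475\right) = 18188 \left(-7299\right) = -132754212$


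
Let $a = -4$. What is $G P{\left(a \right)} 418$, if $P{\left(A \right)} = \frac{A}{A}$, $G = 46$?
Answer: $19228$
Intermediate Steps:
$P{\left(A \right)} = 1$
$G P{\left(a \right)} 418 = 46 \cdot 1 \cdot 418 = 46 \cdot 418 = 19228$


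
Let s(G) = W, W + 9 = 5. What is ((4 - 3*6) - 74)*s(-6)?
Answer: 352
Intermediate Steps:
W = -4 (W = -9 + 5 = -4)
s(G) = -4
((4 - 3*6) - 74)*s(-6) = ((4 - 3*6) - 74)*(-4) = ((4 - 18) - 74)*(-4) = (-14 - 74)*(-4) = -88*(-4) = 352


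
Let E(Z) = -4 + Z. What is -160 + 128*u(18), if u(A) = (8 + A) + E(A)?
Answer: 4960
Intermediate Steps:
u(A) = 4 + 2*A (u(A) = (8 + A) + (-4 + A) = 4 + 2*A)
-160 + 128*u(18) = -160 + 128*(4 + 2*18) = -160 + 128*(4 + 36) = -160 + 128*40 = -160 + 5120 = 4960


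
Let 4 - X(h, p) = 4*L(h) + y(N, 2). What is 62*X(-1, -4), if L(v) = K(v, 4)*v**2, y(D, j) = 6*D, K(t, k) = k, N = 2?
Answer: -1488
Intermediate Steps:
L(v) = 4*v**2
X(h, p) = -8 - 16*h**2 (X(h, p) = 4 - (4*(4*h**2) + 6*2) = 4 - (16*h**2 + 12) = 4 - (12 + 16*h**2) = 4 + (-12 - 16*h**2) = -8 - 16*h**2)
62*X(-1, -4) = 62*(-8 - 16*(-1)**2) = 62*(-8 - 16*1) = 62*(-8 - 16) = 62*(-24) = -1488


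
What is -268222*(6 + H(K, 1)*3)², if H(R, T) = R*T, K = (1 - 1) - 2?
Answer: 0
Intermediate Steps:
K = -2 (K = 0 - 2 = -2)
-268222*(6 + H(K, 1)*3)² = -268222*(6 - 2*1*3)² = -268222*(6 - 2*3)² = -268222*(6 - 6)² = -268222*0² = -268222*0 = 0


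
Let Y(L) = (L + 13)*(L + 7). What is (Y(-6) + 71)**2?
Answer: 6084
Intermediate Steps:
Y(L) = (7 + L)*(13 + L) (Y(L) = (13 + L)*(7 + L) = (7 + L)*(13 + L))
(Y(-6) + 71)**2 = ((91 + (-6)**2 + 20*(-6)) + 71)**2 = ((91 + 36 - 120) + 71)**2 = (7 + 71)**2 = 78**2 = 6084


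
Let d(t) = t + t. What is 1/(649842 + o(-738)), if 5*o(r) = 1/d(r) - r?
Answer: 7380/4796923247 ≈ 1.5385e-6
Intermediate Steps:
d(t) = 2*t
o(r) = -r/5 + 1/(10*r) (o(r) = (1/(2*r) - r)/5 = -r/5 + 1/(10*r))
1/(649842 + o(-738)) = 1/(649842 + (-1/5*(-738) + (1/10)/(-738))) = 1/(649842 + (738/5 + (1/10)*(-1/738))) = 1/(649842 + (738/5 - 1/7380)) = 1/(649842 + 1089287/7380) = 1/(4796923247/7380) = 7380/4796923247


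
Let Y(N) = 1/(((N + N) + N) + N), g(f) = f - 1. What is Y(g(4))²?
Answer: 1/144 ≈ 0.0069444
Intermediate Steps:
g(f) = -1 + f
Y(N) = 1/(4*N) (Y(N) = 1/((2*N + N) + N) = 1/(3*N + N) = 1/(4*N))
Y(g(4))² = (1/(4*(-1 + 4)))² = ((¼)/3)² = ((¼)*(⅓))² = (1/12)² = 1/144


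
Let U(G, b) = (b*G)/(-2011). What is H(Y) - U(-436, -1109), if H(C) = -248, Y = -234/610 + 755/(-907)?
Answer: -15204/2011 ≈ -7.5604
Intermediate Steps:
U(G, b) = -G*b/2011 (U(G, b) = (G*b)*(-1/2011) = -G*b/2011)
Y = -336394/276635 (Y = -234*1/610 + 755*(-1/907) = -117/305 - 755/907 = -336394/276635 ≈ -1.2160)
H(Y) - U(-436, -1109) = -248 - (-1)*(-436)*(-1109)/2011 = -248 - 1*(-483524/2011) = -248 + 483524/2011 = -15204/2011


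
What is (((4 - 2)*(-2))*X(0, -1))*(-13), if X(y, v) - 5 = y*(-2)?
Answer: 260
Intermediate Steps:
X(y, v) = 5 - 2*y (X(y, v) = 5 + y*(-2) = 5 - 2*y)
(((4 - 2)*(-2))*X(0, -1))*(-13) = (((4 - 2)*(-2))*(5 - 2*0))*(-13) = ((2*(-2))*(5 + 0))*(-13) = -4*5*(-13) = -20*(-13) = 260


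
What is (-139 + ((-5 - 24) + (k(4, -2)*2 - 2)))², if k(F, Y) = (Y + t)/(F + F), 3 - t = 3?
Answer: 116281/4 ≈ 29070.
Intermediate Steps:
t = 0 (t = 3 - 1*3 = 3 - 3 = 0)
k(F, Y) = Y/(2*F) (k(F, Y) = (Y + 0)/(F + F) = Y/((2*F)) = Y*(1/(2*F)) = Y/(2*F))
(-139 + ((-5 - 24) + (k(4, -2)*2 - 2)))² = (-139 + ((-5 - 24) + (((½)*(-2)/4)*2 - 2)))² = (-139 + (-29 + (((½)*(-2)*(¼))*2 - 2)))² = (-139 + (-29 + (-¼*2 - 2)))² = (-139 + (-29 + (-½ - 2)))² = (-139 + (-29 - 5/2))² = (-139 - 63/2)² = (-341/2)² = 116281/4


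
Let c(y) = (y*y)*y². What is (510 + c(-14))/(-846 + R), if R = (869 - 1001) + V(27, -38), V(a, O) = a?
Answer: -38926/951 ≈ -40.932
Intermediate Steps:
R = -105 (R = (869 - 1001) + 27 = -132 + 27 = -105)
c(y) = y⁴ (c(y) = y²*y² = y⁴)
(510 + c(-14))/(-846 + R) = (510 + (-14)⁴)/(-846 - 105) = (510 + 38416)/(-951) = 38926*(-1/951) = -38926/951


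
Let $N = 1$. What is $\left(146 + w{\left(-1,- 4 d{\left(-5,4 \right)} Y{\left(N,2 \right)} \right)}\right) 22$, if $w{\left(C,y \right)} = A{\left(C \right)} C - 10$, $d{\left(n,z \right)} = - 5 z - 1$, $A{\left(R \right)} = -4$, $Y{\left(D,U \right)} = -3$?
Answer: $3080$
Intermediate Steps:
$d{\left(n,z \right)} = -1 - 5 z$
$w{\left(C,y \right)} = -10 - 4 C$ ($w{\left(C,y \right)} = - 4 C - 10 = -10 - 4 C$)
$\left(146 + w{\left(-1,- 4 d{\left(-5,4 \right)} Y{\left(N,2 \right)} \right)}\right) 22 = \left(146 - 6\right) 22 = 140 \cdot 22 = 3080$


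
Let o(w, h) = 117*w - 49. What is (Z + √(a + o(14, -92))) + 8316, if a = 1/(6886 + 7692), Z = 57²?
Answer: 11565 + 3*√37521250006/14578 ≈ 11605.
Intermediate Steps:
o(w, h) = -49 + 117*w
Z = 3249
a = 1/14578 ≈ 6.8597e-5
(Z + √(a + o(14, -92))) + 8316 = (3249 + √(1/14578 + (-49 + 117*14))) + 8316 = (3249 + √(1/14578 + (-49 + 1638))) + 8316 = (3249 + √(1/14578 + 1589)) + 8316 = (3249 + √(23164443/14578)) + 8316 = (3249 + 3*√37521250006/14578) + 8316 = 11565 + 3*√37521250006/14578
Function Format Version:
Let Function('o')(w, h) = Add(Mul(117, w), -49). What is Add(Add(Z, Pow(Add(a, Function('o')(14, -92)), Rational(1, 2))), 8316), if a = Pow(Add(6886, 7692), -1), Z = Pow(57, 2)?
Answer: Add(11565, Mul(Rational(3, 14578), Pow(37521250006, Rational(1, 2)))) ≈ 11605.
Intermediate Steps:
Function('o')(w, h) = Add(-49, Mul(117, w))
Z = 3249
a = Rational(1, 14578) (a = Pow(14578, -1) = Rational(1, 14578) ≈ 6.8597e-5)
Add(Add(Z, Pow(Add(a, Function('o')(14, -92)), Rational(1, 2))), 8316) = Add(Add(3249, Pow(Add(Rational(1, 14578), Add(-49, Mul(117, 14))), Rational(1, 2))), 8316) = Add(Add(3249, Pow(Add(Rational(1, 14578), Add(-49, 1638)), Rational(1, 2))), 8316) = Add(Add(3249, Pow(Add(Rational(1, 14578), 1589), Rational(1, 2))), 8316) = Add(Add(3249, Pow(Rational(23164443, 14578), Rational(1, 2))), 8316) = Add(Add(3249, Mul(Rational(3, 14578), Pow(37521250006, Rational(1, 2)))), 8316) = Add(11565, Mul(Rational(3, 14578), Pow(37521250006, Rational(1, 2))))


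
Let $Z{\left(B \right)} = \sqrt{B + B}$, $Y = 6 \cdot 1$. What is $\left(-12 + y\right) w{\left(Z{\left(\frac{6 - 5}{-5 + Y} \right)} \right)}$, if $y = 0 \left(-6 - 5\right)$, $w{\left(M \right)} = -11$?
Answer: $132$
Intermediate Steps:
$Y = 6$
$Z{\left(B \right)} = \sqrt{2} \sqrt{B}$ ($Z{\left(B \right)} = \sqrt{2 B} = \sqrt{2} \sqrt{B}$)
$y = 0$ ($y = 0 \left(-11\right) = 0$)
$\left(-12 + y\right) w{\left(Z{\left(\frac{6 - 5}{-5 + Y} \right)} \right)} = \left(-12 + 0\right) \left(-11\right) = \left(-12\right) \left(-11\right) = 132$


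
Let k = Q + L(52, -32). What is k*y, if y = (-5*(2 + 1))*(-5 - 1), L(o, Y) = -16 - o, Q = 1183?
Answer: 100350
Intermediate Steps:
y = 90 (y = -5*3*(-6) = -15*(-6) = 90)
k = 1115 (k = 1183 + (-16 - 1*52) = 1183 + (-16 - 52) = 1183 - 68 = 1115)
k*y = 1115*90 = 100350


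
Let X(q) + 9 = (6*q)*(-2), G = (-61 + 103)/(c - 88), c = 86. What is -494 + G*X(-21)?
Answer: -5597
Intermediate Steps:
G = -21 (G = (-61 + 103)/(86 - 88) = 42/(-2) = 42*(-1/2) = -21)
X(q) = -9 - 12*q (X(q) = -9 + (6*q)*(-2) = -9 - 12*q)
-494 + G*X(-21) = -494 - 21*(-9 - 12*(-21)) = -494 - 21*(-9 + 252) = -494 - 21*243 = -494 - 5103 = -5597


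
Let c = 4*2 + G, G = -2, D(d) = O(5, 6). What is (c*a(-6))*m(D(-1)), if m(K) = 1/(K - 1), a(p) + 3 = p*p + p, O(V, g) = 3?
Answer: 81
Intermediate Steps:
D(d) = 3
a(p) = -3 + p + p**2 (a(p) = -3 + (p*p + p) = -3 + (p**2 + p) = -3 + (p + p**2) = -3 + p + p**2)
m(K) = 1/(-1 + K)
c = 6 (c = 4*2 - 2 = 8 - 2 = 6)
(c*a(-6))*m(D(-1)) = (6*(-3 - 6 + (-6)**2))/(-1 + 3) = (6*(-3 - 6 + 36))/2 = (6*27)*(1/2) = 162*(1/2) = 81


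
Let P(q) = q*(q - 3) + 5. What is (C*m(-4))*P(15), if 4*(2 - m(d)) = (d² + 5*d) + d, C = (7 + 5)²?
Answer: 106560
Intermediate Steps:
C = 144 (C = 12² = 144)
m(d) = 2 - 3*d/2 - d²/4 (m(d) = 2 - ((d² + 5*d) + d)/4 = 2 - (d² + 6*d)/4 = 2 + (-3*d/2 - d²/4) = 2 - 3*d/2 - d²/4)
P(q) = 5 + q*(-3 + q) (P(q) = q*(-3 + q) + 5 = 5 + q*(-3 + q))
(C*m(-4))*P(15) = (144*(2 - 3/2*(-4) - ¼*(-4)²))*(5 + 15² - 3*15) = (144*(2 + 6 - ¼*16))*(5 + 225 - 45) = (144*(2 + 6 - 4))*185 = (144*4)*185 = 576*185 = 106560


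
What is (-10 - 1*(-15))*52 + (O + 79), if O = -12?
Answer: 327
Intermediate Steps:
(-10 - 1*(-15))*52 + (O + 79) = (-10 - 1*(-15))*52 + (-12 + 79) = (-10 + 15)*52 + 67 = 5*52 + 67 = 260 + 67 = 327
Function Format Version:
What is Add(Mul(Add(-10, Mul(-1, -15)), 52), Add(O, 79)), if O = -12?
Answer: 327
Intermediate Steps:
Add(Mul(Add(-10, Mul(-1, -15)), 52), Add(O, 79)) = Add(Mul(Add(-10, Mul(-1, -15)), 52), Add(-12, 79)) = Add(Mul(Add(-10, 15), 52), 67) = Add(Mul(5, 52), 67) = Add(260, 67) = 327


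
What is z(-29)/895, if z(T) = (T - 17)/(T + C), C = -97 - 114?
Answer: 23/107400 ≈ 0.00021415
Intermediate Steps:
C = -211
z(T) = (-17 + T)/(-211 + T) (z(T) = (T - 17)/(T - 211) = (-17 + T)/(-211 + T))
z(-29)/895 = ((-17 - 29)/(-211 - 29))/895 = (-46/(-240))*(1/895) = -1/240*(-46)*(1/895) = (23/120)*(1/895) = 23/107400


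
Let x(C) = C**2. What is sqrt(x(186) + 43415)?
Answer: sqrt(78011) ≈ 279.30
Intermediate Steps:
sqrt(x(186) + 43415) = sqrt(186**2 + 43415) = sqrt(34596 + 43415) = sqrt(78011)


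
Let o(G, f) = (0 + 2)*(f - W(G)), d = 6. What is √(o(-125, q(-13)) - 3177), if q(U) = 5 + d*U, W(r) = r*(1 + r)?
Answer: I*√34323 ≈ 185.26*I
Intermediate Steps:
q(U) = 5 + 6*U
o(G, f) = 2*f - 2*G*(1 + G) (o(G, f) = (0 + 2)*(f - G*(1 + G)) = 2*(f - G*(1 + G)) = 2*f - 2*G*(1 + G))
√(o(-125, q(-13)) - 3177) = √((2*(5 + 6*(-13)) - 2*(-125)*(1 - 125)) - 3177) = √((2*(5 - 78) - 2*(-125)*(-124)) - 3177) = √((2*(-73) - 31000) - 3177) = √((-146 - 31000) - 3177) = √(-31146 - 3177) = √(-34323) = I*√34323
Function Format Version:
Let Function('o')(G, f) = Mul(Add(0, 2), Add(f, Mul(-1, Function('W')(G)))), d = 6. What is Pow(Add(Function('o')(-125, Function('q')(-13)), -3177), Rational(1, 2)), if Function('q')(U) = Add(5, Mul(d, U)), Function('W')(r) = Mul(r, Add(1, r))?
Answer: Mul(I, Pow(34323, Rational(1, 2))) ≈ Mul(185.26, I)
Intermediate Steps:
Function('q')(U) = Add(5, Mul(6, U))
Function('o')(G, f) = Add(Mul(2, f), Mul(-2, G, Add(1, G))) (Function('o')(G, f) = Mul(Add(0, 2), Add(f, Mul(-1, Mul(G, Add(1, G))))) = Mul(2, Add(f, Mul(-1, G, Add(1, G)))) = Add(Mul(2, f), Mul(-2, G, Add(1, G))))
Pow(Add(Function('o')(-125, Function('q')(-13)), -3177), Rational(1, 2)) = Pow(Add(Add(Mul(2, Add(5, Mul(6, -13))), Mul(-2, -125, Add(1, -125))), -3177), Rational(1, 2)) = Pow(Add(Add(Mul(2, Add(5, -78)), Mul(-2, -125, -124)), -3177), Rational(1, 2)) = Pow(Add(Add(Mul(2, -73), -31000), -3177), Rational(1, 2)) = Pow(Add(Add(-146, -31000), -3177), Rational(1, 2)) = Pow(Add(-31146, -3177), Rational(1, 2)) = Pow(-34323, Rational(1, 2)) = Mul(I, Pow(34323, Rational(1, 2)))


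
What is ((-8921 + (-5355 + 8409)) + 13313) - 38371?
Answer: -30925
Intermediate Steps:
((-8921 + (-5355 + 8409)) + 13313) - 38371 = ((-8921 + 3054) + 13313) - 38371 = (-5867 + 13313) - 38371 = 7446 - 38371 = -30925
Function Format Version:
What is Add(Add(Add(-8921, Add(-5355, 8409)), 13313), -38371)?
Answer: -30925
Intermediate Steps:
Add(Add(Add(-8921, Add(-5355, 8409)), 13313), -38371) = Add(Add(Add(-8921, 3054), 13313), -38371) = Add(Add(-5867, 13313), -38371) = Add(7446, -38371) = -30925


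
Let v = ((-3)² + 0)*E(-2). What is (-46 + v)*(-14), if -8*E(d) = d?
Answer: 1225/2 ≈ 612.50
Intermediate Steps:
E(d) = -d/8
v = 9/4 (v = ((-3)² + 0)*(-⅛*(-2)) = (9 + 0)*(¼) = 9*(¼) = 9/4 ≈ 2.2500)
(-46 + v)*(-14) = (-46 + 9/4)*(-14) = -175/4*(-14) = 1225/2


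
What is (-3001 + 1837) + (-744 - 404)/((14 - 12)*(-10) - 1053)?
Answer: -1247824/1073 ≈ -1162.9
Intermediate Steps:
(-3001 + 1837) + (-744 - 404)/((14 - 12)*(-10) - 1053) = -1164 - 1148/(2*(-10) - 1053) = -1164 - 1148/(-20 - 1053) = -1164 - 1148/(-1073) = -1164 - 1148*(-1/1073) = -1164 + 1148/1073 = -1247824/1073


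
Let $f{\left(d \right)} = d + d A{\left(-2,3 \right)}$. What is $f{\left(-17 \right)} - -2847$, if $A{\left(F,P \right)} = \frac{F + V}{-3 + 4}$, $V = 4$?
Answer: $2796$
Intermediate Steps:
$A{\left(F,P \right)} = 4 + F$ ($A{\left(F,P \right)} = \frac{F + 4}{-3 + 4} = \frac{4 + F}{1} = \left(4 + F\right) 1 = 4 + F$)
$f{\left(d \right)} = 3 d$ ($f{\left(d \right)} = d + d \left(4 - 2\right) = d + d 2 = d + 2 d = 3 d$)
$f{\left(-17 \right)} - -2847 = 3 \left(-17\right) - -2847 = -51 + 2847 = 2796$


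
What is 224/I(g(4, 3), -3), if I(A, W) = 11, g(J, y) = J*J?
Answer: 224/11 ≈ 20.364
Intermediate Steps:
g(J, y) = J**2
224/I(g(4, 3), -3) = 224/11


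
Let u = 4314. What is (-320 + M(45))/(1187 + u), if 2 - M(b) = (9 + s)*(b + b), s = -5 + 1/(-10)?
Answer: -669/5501 ≈ -0.12161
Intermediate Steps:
s = -51/10 (s = -5 - ⅒ = -51/10 ≈ -5.1000)
M(b) = 2 - 39*b/5 (M(b) = 2 - (9 - 51/10)*(b + b) = 2 - 39*2*b/10 = 2 - 39*b/5)
(-320 + M(45))/(1187 + u) = (-320 + (2 - 39/5*45))/(1187 + 4314) = (-320 + (2 - 351))/5501 = (-320 - 349)*(1/5501) = -669*1/5501 = -669/5501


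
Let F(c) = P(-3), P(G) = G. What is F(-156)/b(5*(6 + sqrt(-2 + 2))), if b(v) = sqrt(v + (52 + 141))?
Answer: -3*sqrt(223)/223 ≈ -0.20089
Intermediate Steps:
F(c) = -3
b(v) = sqrt(193 + v) (b(v) = sqrt(v + 193) = sqrt(193 + v))
F(-156)/b(5*(6 + sqrt(-2 + 2))) = -3/sqrt(193 + 5*(6 + sqrt(-2 + 2))) = -3/sqrt(193 + 5*(6 + sqrt(0))) = -3/sqrt(193 + 5*(6 + 0)) = -3/sqrt(193 + 5*6) = -3/sqrt(193 + 30) = -3*sqrt(223)/223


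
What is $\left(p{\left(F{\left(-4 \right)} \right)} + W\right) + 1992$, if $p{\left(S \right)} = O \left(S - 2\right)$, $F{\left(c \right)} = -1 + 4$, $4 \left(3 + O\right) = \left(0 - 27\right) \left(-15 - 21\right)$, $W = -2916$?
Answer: $-684$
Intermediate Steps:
$O = 240$ ($O = -3 + \frac{\left(0 - 27\right) \left(-15 - 21\right)}{4} = -3 + \frac{\left(-27\right) \left(-36\right)}{4} = -3 + \frac{1}{4} \cdot 972 = -3 + 243 = 240$)
$F{\left(c \right)} = 3$
$p{\left(S \right)} = -480 + 240 S$ ($p{\left(S \right)} = 240 \left(S - 2\right) = 240 \left(-2 + S\right) = -480 + 240 S$)
$\left(p{\left(F{\left(-4 \right)} \right)} + W\right) + 1992 = \left(\left(-480 + 240 \cdot 3\right) - 2916\right) + 1992 = \left(\left(-480 + 720\right) - 2916\right) + 1992 = \left(240 - 2916\right) + 1992 = -2676 + 1992 = -684$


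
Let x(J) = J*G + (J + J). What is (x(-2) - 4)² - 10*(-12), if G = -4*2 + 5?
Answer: 124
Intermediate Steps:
G = -3 (G = -8 + 5 = -3)
x(J) = -J (x(J) = J*(-3) + (J + J) = -3*J + 2*J = -J)
(x(-2) - 4)² - 10*(-12) = (-1*(-2) - 4)² - 10*(-12) = (2 - 4)² + 120 = (-2)² + 120 = 4 + 120 = 124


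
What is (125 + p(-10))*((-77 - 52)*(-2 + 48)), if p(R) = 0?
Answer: -741750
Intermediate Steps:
(125 + p(-10))*((-77 - 52)*(-2 + 48)) = (125 + 0)*((-77 - 52)*(-2 + 48)) = 125*(-129*46) = 125*(-5934) = -741750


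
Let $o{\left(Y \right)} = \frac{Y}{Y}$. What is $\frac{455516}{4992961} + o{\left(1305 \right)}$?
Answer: $\frac{5448477}{4992961} \approx 1.0912$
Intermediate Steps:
$o{\left(Y \right)} = 1$
$\frac{455516}{4992961} + o{\left(1305 \right)} = \frac{455516}{4992961} + 1 = \frac{5448477}{4992961}$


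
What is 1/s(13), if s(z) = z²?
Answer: 1/169 ≈ 0.0059172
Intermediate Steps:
1/s(13) = 1/(13²) = 1/169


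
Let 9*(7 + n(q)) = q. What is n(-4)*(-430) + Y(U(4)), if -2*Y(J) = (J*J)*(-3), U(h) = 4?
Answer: 29026/9 ≈ 3225.1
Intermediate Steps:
n(q) = -7 + q/9
Y(J) = 3*J²/2 (Y(J) = -J*J*(-3)/2 = -J²*(-3)/2 = -(-3)*J²/2 = 3*J²/2)
n(-4)*(-430) + Y(U(4)) = (-7 + (⅑)*(-4))*(-430) + (3/2)*4² = (-7 - 4/9)*(-430) + (3/2)*16 = -67/9*(-430) + 24 = 28810/9 + 24 = 29026/9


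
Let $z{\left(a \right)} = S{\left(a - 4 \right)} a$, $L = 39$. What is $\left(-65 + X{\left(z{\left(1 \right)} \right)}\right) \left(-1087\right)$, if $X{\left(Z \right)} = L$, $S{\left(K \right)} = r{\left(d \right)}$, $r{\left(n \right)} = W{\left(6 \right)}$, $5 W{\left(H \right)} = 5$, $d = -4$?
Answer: $28262$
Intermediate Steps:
$W{\left(H \right)} = 1$ ($W{\left(H \right)} = \frac{1}{5} \cdot 5 = 1$)
$r{\left(n \right)} = 1$
$S{\left(K \right)} = 1$
$z{\left(a \right)} = a$ ($z{\left(a \right)} = 1 a = a$)
$X{\left(Z \right)} = 39$
$\left(-65 + X{\left(z{\left(1 \right)} \right)}\right) \left(-1087\right) = \left(-65 + 39\right) \left(-1087\right) = \left(-26\right) \left(-1087\right) = 28262$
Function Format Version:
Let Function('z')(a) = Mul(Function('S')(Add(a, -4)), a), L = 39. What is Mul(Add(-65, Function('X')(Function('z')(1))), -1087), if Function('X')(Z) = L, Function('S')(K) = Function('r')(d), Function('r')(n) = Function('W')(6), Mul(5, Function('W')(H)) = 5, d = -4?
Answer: 28262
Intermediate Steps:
Function('W')(H) = 1 (Function('W')(H) = Mul(Rational(1, 5), 5) = 1)
Function('r')(n) = 1
Function('S')(K) = 1
Function('z')(a) = a (Function('z')(a) = Mul(1, a) = a)
Function('X')(Z) = 39
Mul(Add(-65, Function('X')(Function('z')(1))), -1087) = Mul(Add(-65, 39), -1087) = Mul(-26, -1087) = 28262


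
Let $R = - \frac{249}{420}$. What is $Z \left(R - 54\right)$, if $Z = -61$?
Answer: $\frac{466223}{140} \approx 3330.2$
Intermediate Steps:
$R = - \frac{83}{140}$ ($R = \left(-249\right) \frac{1}{420} = - \frac{83}{140} \approx -0.59286$)
$Z \left(R - 54\right) = - 61 \left(- \frac{83}{140} - 54\right) = \left(-61\right) \left(- \frac{7643}{140}\right) = \frac{466223}{140}$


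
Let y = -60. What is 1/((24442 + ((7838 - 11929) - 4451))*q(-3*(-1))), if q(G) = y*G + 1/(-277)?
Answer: -277/792789900 ≈ -3.4940e-7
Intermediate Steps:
q(G) = -1/277 - 60*G (q(G) = -60*G + 1/(-277) = -60*G - 1/277 = -1/277 - 60*G)
1/((24442 + ((7838 - 11929) - 4451))*q(-3*(-1))) = 1/((24442 + ((7838 - 11929) - 4451))*(-1/277 - (-180)*(-1))) = 1/((24442 + (-4091 - 4451))*(-1/277 - 60*3)) = 1/((24442 - 8542)*(-1/277 - 180)) = 1/(15900*(-49861/277)) = (1/15900)*(-277/49861) = -277/792789900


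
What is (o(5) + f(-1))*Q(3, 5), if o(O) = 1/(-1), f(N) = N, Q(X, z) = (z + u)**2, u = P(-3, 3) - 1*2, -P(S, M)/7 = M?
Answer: -648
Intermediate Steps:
P(S, M) = -7*M
u = -23 (u = -7*3 - 1*2 = -21 - 2 = -23)
Q(X, z) = (-23 + z)**2 (Q(X, z) = (z - 23)**2 = (-23 + z)**2)
o(O) = -1
(o(5) + f(-1))*Q(3, 5) = (-1 - 1)*(-23 + 5)**2 = -2*(-18)**2 = -2*324 = -648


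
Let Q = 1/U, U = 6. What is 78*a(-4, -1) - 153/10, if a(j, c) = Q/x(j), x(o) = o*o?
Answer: -1159/80 ≈ -14.488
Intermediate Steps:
x(o) = o**2
Q = 1/6 ≈ 0.16667
a(j, c) = 1/(6*j**2) (a(j, c) = 1/(6*(j**2)) = 1/(6*j**2))
78*a(-4, -1) - 153/10 = 78*((1/6)/(-4)**2) - 153/10 = 78*((1/6)*(1/16)) - 153*1/10 = 78*(1/96) - 153/10 = 13/16 - 153/10 = -1159/80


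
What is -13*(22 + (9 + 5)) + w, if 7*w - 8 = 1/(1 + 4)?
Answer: -16339/35 ≈ -466.83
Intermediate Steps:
w = 41/35 (w = 8/7 + 1/(7*(1 + 4)) = 8/7 + (⅐)/5 = 8/7 + (⅐)*(⅕) = 8/7 + 1/35 = 41/35 ≈ 1.1714)
-13*(22 + (9 + 5)) + w = -13*(22 + (9 + 5)) + 41/35 = -13*(22 + 14) + 41/35 = -13*36 + 41/35 = -468 + 41/35 = -16339/35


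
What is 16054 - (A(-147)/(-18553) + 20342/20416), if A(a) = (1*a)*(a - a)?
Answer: 163869061/10208 ≈ 16053.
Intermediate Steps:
A(a) = 0 (A(a) = a*0 = 0)
16054 - (A(-147)/(-18553) + 20342/20416) = 16054 - (0/(-18553) + 20342/20416) = 16054 - (0*(-1/18553) + 20342*(1/20416)) = 16054 - (0 + 10171/10208) = 16054 - 1*10171/10208 = 16054 - 10171/10208 = 163869061/10208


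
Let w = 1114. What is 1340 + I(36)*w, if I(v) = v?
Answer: 41444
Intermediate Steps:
1340 + I(36)*w = 1340 + 36*1114 = 1340 + 40104 = 41444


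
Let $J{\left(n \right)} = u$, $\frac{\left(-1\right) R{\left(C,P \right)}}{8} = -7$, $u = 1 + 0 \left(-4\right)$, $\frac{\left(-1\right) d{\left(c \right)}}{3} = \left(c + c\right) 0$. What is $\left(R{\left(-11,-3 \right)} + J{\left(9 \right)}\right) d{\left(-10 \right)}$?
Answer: $0$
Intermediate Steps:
$d{\left(c \right)} = 0$ ($d{\left(c \right)} = - 3 \left(c + c\right) 0 = - 3 \cdot 2 c 0 = \left(-3\right) 0 = 0$)
$u = 1$ ($u = 1 + 0 = 1$)
$R{\left(C,P \right)} = 56$ ($R{\left(C,P \right)} = \left(-8\right) \left(-7\right) = 56$)
$J{\left(n \right)} = 1$
$\left(R{\left(-11,-3 \right)} + J{\left(9 \right)}\right) d{\left(-10 \right)} = \left(56 + 1\right) 0 = 57 \cdot 0 = 0$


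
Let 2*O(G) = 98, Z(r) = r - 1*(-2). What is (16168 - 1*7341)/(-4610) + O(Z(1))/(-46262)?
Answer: -102145141/53316955 ≈ -1.9158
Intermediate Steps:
Z(r) = 2 + r (Z(r) = r + 2 = 2 + r)
O(G) = 49 (O(G) = (½)*98 = 49)
(16168 - 1*7341)/(-4610) + O(Z(1))/(-46262) = (16168 - 1*7341)/(-4610) + 49/(-46262) = (16168 - 7341)*(-1/4610) + 49*(-1/46262) = 8827*(-1/4610) - 49/46262 = -8827/4610 - 49/46262 = -102145141/53316955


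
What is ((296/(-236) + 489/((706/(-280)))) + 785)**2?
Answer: 150895009948489/433763929 ≈ 3.4787e+5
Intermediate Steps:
((296/(-236) + 489/((706/(-280)))) + 785)**2 = ((296*(-1/236) + 489/((706*(-1/280)))) + 785)**2 = ((-74/59 + 489/(-353/140)) + 785)**2 = ((-74/59 + 489*(-140/353)) + 785)**2 = ((-74/59 - 68460/353) + 785)**2 = (-4065262/20827 + 785)**2 = (12283933/20827)**2 = 150895009948489/433763929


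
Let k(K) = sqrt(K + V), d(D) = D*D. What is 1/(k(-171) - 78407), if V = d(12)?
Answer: -78407/6147657676 - 3*I*sqrt(3)/6147657676 ≈ -1.2754e-5 - 8.4522e-10*I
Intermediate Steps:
d(D) = D**2
V = 144 (V = 12**2 = 144)
k(K) = sqrt(144 + K) (k(K) = sqrt(K + 144) = sqrt(144 + K))
1/(k(-171) - 78407) = 1/(sqrt(144 - 171) - 78407) = 1/(sqrt(-27) - 78407) = 1/(3*I*sqrt(3) - 78407) = 1/(-78407 + 3*I*sqrt(3))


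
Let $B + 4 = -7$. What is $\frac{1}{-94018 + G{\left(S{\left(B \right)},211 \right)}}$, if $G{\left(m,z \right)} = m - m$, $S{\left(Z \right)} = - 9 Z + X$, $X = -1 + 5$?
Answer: $- \frac{1}{94018} \approx -1.0636 \cdot 10^{-5}$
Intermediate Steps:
$B = -11$ ($B = -4 - 7 = -11$)
$X = 4$
$S{\left(Z \right)} = 4 - 9 Z$ ($S{\left(Z \right)} = - 9 Z + 4 = 4 - 9 Z$)
$G{\left(m,z \right)} = 0$
$\frac{1}{-94018 + G{\left(S{\left(B \right)},211 \right)}} = \frac{1}{-94018 + 0} = \frac{1}{-94018} = - \frac{1}{94018}$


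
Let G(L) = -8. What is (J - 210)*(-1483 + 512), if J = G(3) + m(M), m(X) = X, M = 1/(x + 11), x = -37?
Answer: 5504599/26 ≈ 2.1172e+5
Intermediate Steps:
M = -1/26 (M = 1/(-37 + 11) = 1/(-26) = -1/26 ≈ -0.038462)
J = -209/26 (J = -8 - 1/26 = -209/26 ≈ -8.0385)
(J - 210)*(-1483 + 512) = (-209/26 - 210)*(-1483 + 512) = -5669/26*(-971) = 5504599/26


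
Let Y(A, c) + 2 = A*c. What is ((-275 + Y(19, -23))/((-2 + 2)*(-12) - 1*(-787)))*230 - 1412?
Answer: -1275464/787 ≈ -1620.7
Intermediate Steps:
Y(A, c) = -2 + A*c
((-275 + Y(19, -23))/((-2 + 2)*(-12) - 1*(-787)))*230 - 1412 = ((-275 + (-2 + 19*(-23)))/((-2 + 2)*(-12) - 1*(-787)))*230 - 1412 = ((-275 + (-2 - 437))/(0*(-12) + 787))*230 - 1412 = ((-275 - 439)/(0 + 787))*230 - 1412 = -714/787*230 - 1412 = -164220/787 - 1412 = -1275464/787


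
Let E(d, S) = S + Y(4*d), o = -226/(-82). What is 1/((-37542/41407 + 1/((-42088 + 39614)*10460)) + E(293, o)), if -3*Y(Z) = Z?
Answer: -131798436280440/51245502575333341 ≈ -0.0025719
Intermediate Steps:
Y(Z) = -Z/3
o = 113/41 (o = -226*(-1/82) = 113/41 ≈ 2.7561)
E(d, S) = S - 4*d/3
1/((-37542/41407 + 1/((-42088 + 39614)*10460)) + E(293, o)) = 1/((-37542/41407 + 1/((-42088 + 39614)*10460)) + (113/41 - 4/3*293)) = 1/((-37542*1/41407 + (1/10460)/(-2474)) + (113/41 - 1172/3)) = 1/((-37542/41407 - 1/2474*1/10460) - 47713/123) = 1/((-37542/41407 - 1/25878040) - 47713/123) = 1/(-971513419087/1071532002280 - 47713/123) = 1/(-51245502575333341/131798436280440) = -131798436280440/51245502575333341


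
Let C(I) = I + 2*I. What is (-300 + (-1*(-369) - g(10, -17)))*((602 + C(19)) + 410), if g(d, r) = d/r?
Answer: 1264627/17 ≈ 74390.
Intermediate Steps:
C(I) = 3*I
(-300 + (-1*(-369) - g(10, -17)))*((602 + C(19)) + 410) = (-300 + (-1*(-369) - 10/(-17)))*((602 + 3*19) + 410) = (-300 + (369 - 10*(-1)/17))*((602 + 57) + 410) = (-300 + (369 - 1*(-10/17)))*(659 + 410) = (-300 + (369 + 10/17))*1069 = (-300 + 6283/17)*1069 = (1183/17)*1069 = 1264627/17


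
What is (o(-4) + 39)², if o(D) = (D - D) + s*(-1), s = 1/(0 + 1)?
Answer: 1444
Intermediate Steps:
s = 1 (s = 1/1 = 1)
o(D) = -1 (o(D) = (D - D) + 1*(-1) = 0 - 1 = -1)
(o(-4) + 39)² = (-1 + 39)² = 38² = 1444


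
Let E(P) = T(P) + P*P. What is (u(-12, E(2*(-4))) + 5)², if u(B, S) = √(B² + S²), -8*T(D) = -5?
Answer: (40 + √276505)²/64 ≈ 5002.7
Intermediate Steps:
T(D) = 5/8 (T(D) = -⅛*(-5) = 5/8)
E(P) = 5/8 + P² (E(P) = 5/8 + P*P = 5/8 + P²)
(u(-12, E(2*(-4))) + 5)² = (√((-12)² + (5/8 + (2*(-4))²)²) + 5)² = (√(144 + (5/8 + (-8)²)²) + 5)² = (√(144 + (5/8 + 64)²) + 5)² = (√(144 + (517/8)²) + 5)² = (√(144 + 267289/64) + 5)² = (√(276505/64) + 5)² = (√276505/8 + 5)² = (5 + √276505/8)²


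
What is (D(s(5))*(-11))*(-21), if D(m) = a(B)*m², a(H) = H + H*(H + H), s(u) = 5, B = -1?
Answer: 5775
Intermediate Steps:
a(H) = H + 2*H² (a(H) = H + H*(2*H) = H + 2*H²)
D(m) = m² (D(m) = (-(1 + 2*(-1)))*m² = (-(1 - 2))*m² = (-1*(-1))*m² = 1*m² = m²)
(D(s(5))*(-11))*(-21) = (5²*(-11))*(-21) = (25*(-11))*(-21) = -275*(-21) = 5775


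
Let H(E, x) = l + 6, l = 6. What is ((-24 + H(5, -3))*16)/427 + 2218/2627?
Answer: 442702/1121729 ≈ 0.39466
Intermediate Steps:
H(E, x) = 12 (H(E, x) = 6 + 6 = 12)
((-24 + H(5, -3))*16)/427 + 2218/2627 = ((-24 + 12)*16)/427 + 2218/2627 = -12*16*(1/427) + 2218*(1/2627) = -192*1/427 + 2218/2627 = -192/427 + 2218/2627 = 442702/1121729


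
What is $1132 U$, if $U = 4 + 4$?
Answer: $9056$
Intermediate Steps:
$U = 8$
$1132 U = 1132 \cdot 8 = 9056$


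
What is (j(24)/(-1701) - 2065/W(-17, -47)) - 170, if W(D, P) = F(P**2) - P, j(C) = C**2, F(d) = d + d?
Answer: -28827299/168777 ≈ -170.80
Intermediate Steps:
F(d) = 2*d
W(D, P) = -P + 2*P**2 (W(D, P) = 2*P**2 - P = -P + 2*P**2)
(j(24)/(-1701) - 2065/W(-17, -47)) - 170 = (24**2/(-1701) - 2065*(-1/(47*(-1 + 2*(-47))))) - 170 = (576*(-1/1701) - 2065*(-1/(47*(-1 - 94)))) - 170 = (-64/189 - 2065/((-47*(-95)))) - 170 = (-64/189 - 2065/4465) - 170 = (-64/189 - 2065*1/4465) - 170 = (-64/189 - 413/893) - 170 = -135209/168777 - 170 = -28827299/168777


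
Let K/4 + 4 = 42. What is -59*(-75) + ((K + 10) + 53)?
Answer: 4640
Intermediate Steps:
K = 152 (K = -16 + 4*42 = -16 + 168 = 152)
-59*(-75) + ((K + 10) + 53) = -59*(-75) + ((152 + 10) + 53) = 4425 + (162 + 53) = 4425 + 215 = 4640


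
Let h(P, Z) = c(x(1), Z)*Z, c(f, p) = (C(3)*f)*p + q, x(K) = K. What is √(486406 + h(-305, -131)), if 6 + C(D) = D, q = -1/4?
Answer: √1739823/2 ≈ 659.51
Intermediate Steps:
q = -¼ (q = -1*¼ = -¼ ≈ -0.25000)
C(D) = -6 + D
c(f, p) = -¼ - 3*f*p (c(f, p) = ((-6 + 3)*f)*p - ¼ = (-3*f)*p - ¼ = -3*f*p - ¼ = -¼ - 3*f*p)
h(P, Z) = Z*(-¼ - 3*Z) (h(P, Z) = (-¼ - 3*1*Z)*Z = (-¼ - 3*Z)*Z = Z*(-¼ - 3*Z))
√(486406 + h(-305, -131)) = √(486406 + (¼)*(-131)*(-1 - 12*(-131))) = √(486406 + (¼)*(-131)*(-1 + 1572)) = √(486406 + (¼)*(-131)*1571) = √(486406 - 205801/4) = √(1739823/4) = √1739823/2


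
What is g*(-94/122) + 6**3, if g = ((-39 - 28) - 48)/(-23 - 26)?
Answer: 640219/2989 ≈ 214.19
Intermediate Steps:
g = 115/49 (g = (-67 - 48)/(-49) = -115*(-1/49) = 115/49 ≈ 2.3469)
g*(-94/122) + 6**3 = 115*(-94/122)/49 + 6**3 = 115*(-94*1/122)/49 + 216 = (115/49)*(-47/61) + 216 = -5405/2989 + 216 = 640219/2989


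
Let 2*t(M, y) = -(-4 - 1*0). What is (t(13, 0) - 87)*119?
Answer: -10115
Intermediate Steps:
t(M, y) = 2 (t(M, y) = (-(-4 - 1*0))/2 = (-(-4 + 0))/2 = (-1*(-4))/2 = (½)*4 = 2)
(t(13, 0) - 87)*119 = (2 - 87)*119 = -85*119 = -10115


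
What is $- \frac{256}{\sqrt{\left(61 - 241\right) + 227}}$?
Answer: $- \frac{256 \sqrt{47}}{47} \approx -37.341$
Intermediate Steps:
$- \frac{256}{\sqrt{\left(61 - 241\right) + 227}} = - \frac{256}{\sqrt{-180 + 227}} = - \frac{256}{\sqrt{47}} = - 256 \frac{\sqrt{47}}{47} = - \frac{256 \sqrt{47}}{47}$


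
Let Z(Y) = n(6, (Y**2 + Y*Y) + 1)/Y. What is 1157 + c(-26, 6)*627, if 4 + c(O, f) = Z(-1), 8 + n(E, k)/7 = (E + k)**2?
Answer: -321748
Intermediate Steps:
n(E, k) = -56 + 7*(E + k)**2
Z(Y) = (-56 + 7*(7 + 2*Y**2)**2)/Y (Z(Y) = (-56 + 7*(6 + ((Y**2 + Y*Y) + 1))**2)/Y = (-56 + 7*(6 + ((Y**2 + Y**2) + 1))**2)/Y = (-56 + 7*(6 + (2*Y**2 + 1))**2)/Y = (-56 + 7*(6 + (1 + 2*Y**2))**2)/Y = (-56 + 7*(7 + 2*Y**2)**2)/Y)
c(O, f) = -515 (c(O, f) = -4 + 7*(-8 + (7 + 2*(-1)**2)**2)/(-1) = -4 + 7*(-1)*(-8 + (7 + 2*1)**2) = -4 + 7*(-1)*(-8 + (7 + 2)**2) = -4 + 7*(-1)*(-8 + 9**2) = -4 + 7*(-1)*(-8 + 81) = -4 + 7*(-1)*73 = -4 - 511 = -515)
1157 + c(-26, 6)*627 = 1157 - 515*627 = 1157 - 322905 = -321748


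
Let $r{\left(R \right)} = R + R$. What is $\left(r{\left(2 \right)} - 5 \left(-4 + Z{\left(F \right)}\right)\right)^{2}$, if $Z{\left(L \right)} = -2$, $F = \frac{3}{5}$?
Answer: $1156$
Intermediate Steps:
$F = \frac{3}{5}$ ($F = 3 \cdot \frac{1}{5} = \frac{3}{5} \approx 0.6$)
$r{\left(R \right)} = 2 R$
$\left(r{\left(2 \right)} - 5 \left(-4 + Z{\left(F \right)}\right)\right)^{2} = \left(2 \cdot 2 - 5 \left(-4 - 2\right)\right)^{2} = \left(4 - -30\right)^{2} = \left(4 + 30\right)^{2} = 34^{2} = 1156$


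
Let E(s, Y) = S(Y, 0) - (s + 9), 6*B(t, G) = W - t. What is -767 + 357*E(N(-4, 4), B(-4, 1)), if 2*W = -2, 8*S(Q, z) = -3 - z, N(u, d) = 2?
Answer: -38623/8 ≈ -4827.9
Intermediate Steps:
S(Q, z) = -3/8 - z/8 (S(Q, z) = (-3 - z)/8 = -3/8 - z/8)
W = -1 (W = (½)*(-2) = -1)
B(t, G) = -⅙ - t/6 (B(t, G) = (-1 - t)/6 = -⅙ - t/6)
E(s, Y) = -75/8 - s (E(s, Y) = (-3/8 - ⅛*0) - (s + 9) = (-3/8 + 0) - (9 + s) = -3/8 + (-9 - s) = -75/8 - s)
-767 + 357*E(N(-4, 4), B(-4, 1)) = -767 + 357*(-75/8 - 1*2) = -767 + 357*(-75/8 - 2) = -767 + 357*(-91/8) = -767 - 32487/8 = -38623/8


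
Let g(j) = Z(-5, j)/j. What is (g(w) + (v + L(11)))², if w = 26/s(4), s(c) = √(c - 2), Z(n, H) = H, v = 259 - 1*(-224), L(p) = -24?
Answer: 211600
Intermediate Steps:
v = 483 (v = 259 + 224 = 483)
s(c) = √(-2 + c)
w = 13*√2 (w = 26/(√(-2 + 4)) = 26/(√2) = 26*(√2/2) = 13*√2 ≈ 18.385)
g(j) = 1 (g(j) = j/j = 1)
(g(w) + (v + L(11)))² = (1 + (483 - 24))² = (1 + 459)² = 460² = 211600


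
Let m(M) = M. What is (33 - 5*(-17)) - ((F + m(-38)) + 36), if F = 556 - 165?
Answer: -271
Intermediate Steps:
F = 391
(33 - 5*(-17)) - ((F + m(-38)) + 36) = (33 - 5*(-17)) - ((391 - 38) + 36) = (33 + 85) - (353 + 36) = 118 - 1*389 = 118 - 389 = -271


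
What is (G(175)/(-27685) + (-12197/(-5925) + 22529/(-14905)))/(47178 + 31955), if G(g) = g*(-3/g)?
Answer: 53511261959/7738957911455925 ≈ 6.9145e-6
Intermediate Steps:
G(g) = -3
(G(175)/(-27685) + (-12197/(-5925) + 22529/(-14905)))/(47178 + 31955) = (-3/(-27685) + (-12197/(-5925) + 22529/(-14905)))/(47178 + 31955) = (-3*(-1/27685) + (-12197*(-1/5925) + 22529*(-1/14905)))/79133 = (3/27685 + (12197/5925 - 22529/14905))*(1/79133) = (3/27685 + 9662392/17662425)*(1/79133) = (53511261959/97796847225)*(1/79133) = 53511261959/7738957911455925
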